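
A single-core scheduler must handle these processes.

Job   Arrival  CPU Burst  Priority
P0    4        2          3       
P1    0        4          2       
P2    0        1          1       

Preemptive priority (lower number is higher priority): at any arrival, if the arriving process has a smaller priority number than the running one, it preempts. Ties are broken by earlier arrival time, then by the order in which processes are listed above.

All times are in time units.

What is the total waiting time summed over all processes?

2

Gantt: | P2 0-1 | P1 1-5 | P0 5-7 |
Completion: P0=7  P1=5  P2=1
Turnaround (C−A): P0=3  P1=5  P2=1
Waiting = turnaround − burst: P0=1, P1=1, P2=0
Total waiting = 1 + 1 + 0 = 2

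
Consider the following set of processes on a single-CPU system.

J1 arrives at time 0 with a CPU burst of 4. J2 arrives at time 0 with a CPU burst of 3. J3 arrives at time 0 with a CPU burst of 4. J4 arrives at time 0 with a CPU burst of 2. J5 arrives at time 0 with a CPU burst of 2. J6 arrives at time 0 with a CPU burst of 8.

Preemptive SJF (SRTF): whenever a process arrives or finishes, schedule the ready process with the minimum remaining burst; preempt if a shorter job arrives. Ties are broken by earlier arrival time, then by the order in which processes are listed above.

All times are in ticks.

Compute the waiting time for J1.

Timeline: | J4 0-2 | J5 2-4 | J2 4-7 | J1 7-11 | J3 11-15 | J6 15-23 |
Completion: J1=11  J2=7  J3=15  J4=2  J5=4  J6=23
Waiting(J1) = turnaround − burst = 11 − 4 = 7

7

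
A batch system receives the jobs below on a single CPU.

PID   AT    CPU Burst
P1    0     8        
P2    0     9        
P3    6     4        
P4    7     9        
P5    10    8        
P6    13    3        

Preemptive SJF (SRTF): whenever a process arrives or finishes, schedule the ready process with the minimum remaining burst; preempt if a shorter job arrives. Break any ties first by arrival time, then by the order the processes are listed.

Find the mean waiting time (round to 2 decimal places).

9.17

Schedule: | P1 0-8 | P3 8-12 | P5 12-13 | P6 13-16 | P5 16-23 | P2 23-32 | P4 32-41 |
Completion: P1=8  P2=32  P3=12  P4=41  P5=23  P6=16
Turnaround (C−A): P1=8  P2=32  P3=6  P4=34  P5=13  P6=3
Waiting times: P1=0, P2=23, P3=2, P4=25, P5=5, P6=0
Average waiting = (0+23+2+25+5+0) / 6 = 55/6 = 9.17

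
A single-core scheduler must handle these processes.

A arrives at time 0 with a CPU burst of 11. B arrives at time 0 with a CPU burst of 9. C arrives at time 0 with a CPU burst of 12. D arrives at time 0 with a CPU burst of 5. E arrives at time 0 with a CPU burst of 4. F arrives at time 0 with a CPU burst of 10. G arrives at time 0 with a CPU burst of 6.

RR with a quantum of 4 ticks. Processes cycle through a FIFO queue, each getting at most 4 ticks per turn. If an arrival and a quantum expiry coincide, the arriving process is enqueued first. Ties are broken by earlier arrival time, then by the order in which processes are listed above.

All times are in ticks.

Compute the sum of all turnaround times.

321

Gantt: | A 0-4 | B 4-8 | C 8-12 | D 12-16 | E 16-20 | F 20-24 | G 24-28 | A 28-32 | B 32-36 | C 36-40 | D 40-41 | F 41-45 | G 45-47 | A 47-50 | B 50-51 | C 51-55 | F 55-57 |
Completion: A=50  B=51  C=55  D=41  E=20  F=57  G=47
Turnaround (C−A): A=50  B=51  C=55  D=41  E=20  F=57  G=47
Turnaround = completion − arrival: A=50, B=51, C=55, D=41, E=20, F=57, G=47
Total turnaround = 50 + 51 + 55 + 41 + 20 + 57 + 47 = 321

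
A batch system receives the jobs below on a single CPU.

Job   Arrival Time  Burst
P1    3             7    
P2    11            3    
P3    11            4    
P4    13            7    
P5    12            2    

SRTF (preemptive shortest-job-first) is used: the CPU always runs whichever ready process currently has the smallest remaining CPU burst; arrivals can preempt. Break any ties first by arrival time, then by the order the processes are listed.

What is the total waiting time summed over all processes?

Timeline: | idle 0-3 | P1 3-10 | idle 10-11 | P2 11-14 | P5 14-16 | P3 16-20 | P4 20-27 |
Completion: P1=10  P2=14  P3=20  P4=27  P5=16
Waiting = turnaround − burst: P1=0, P2=0, P3=5, P4=7, P5=2
Total waiting = 0 + 0 + 5 + 7 + 2 = 14

14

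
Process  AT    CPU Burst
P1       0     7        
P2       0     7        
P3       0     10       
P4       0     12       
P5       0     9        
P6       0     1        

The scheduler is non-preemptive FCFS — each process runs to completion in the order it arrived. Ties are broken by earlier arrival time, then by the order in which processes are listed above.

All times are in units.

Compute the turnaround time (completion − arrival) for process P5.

45

Schedule: | P1 0-7 | P2 7-14 | P3 14-24 | P4 24-36 | P5 36-45 | P6 45-46 |
Completion: P1=7  P2=14  P3=24  P4=36  P5=45  P6=46
Turnaround (C−A): P1=7  P2=14  P3=24  P4=36  P5=45  P6=46
Turnaround(P5) = completion − arrival = 45 − 0 = 45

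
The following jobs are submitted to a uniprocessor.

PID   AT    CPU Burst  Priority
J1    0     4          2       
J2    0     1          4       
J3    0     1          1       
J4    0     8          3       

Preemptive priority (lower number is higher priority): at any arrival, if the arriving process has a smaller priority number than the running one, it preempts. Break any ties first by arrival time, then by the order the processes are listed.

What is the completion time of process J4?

Gantt: | J3 0-1 | J1 1-5 | J4 5-13 | J2 13-14 |
Completion: J1=5  J2=14  J3=1  J4=13
Turnaround (C−A): J1=5  J2=14  J3=1  J4=13

13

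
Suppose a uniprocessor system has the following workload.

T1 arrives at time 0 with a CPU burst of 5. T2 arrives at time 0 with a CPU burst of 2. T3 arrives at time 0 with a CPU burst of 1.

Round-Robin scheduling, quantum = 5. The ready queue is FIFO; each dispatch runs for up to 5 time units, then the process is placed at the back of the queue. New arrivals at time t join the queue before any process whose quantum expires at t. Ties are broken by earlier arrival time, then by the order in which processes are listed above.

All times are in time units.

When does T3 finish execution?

Gantt: | T1 0-5 | T2 5-7 | T3 7-8 |
Completion: T1=5  T2=7  T3=8

8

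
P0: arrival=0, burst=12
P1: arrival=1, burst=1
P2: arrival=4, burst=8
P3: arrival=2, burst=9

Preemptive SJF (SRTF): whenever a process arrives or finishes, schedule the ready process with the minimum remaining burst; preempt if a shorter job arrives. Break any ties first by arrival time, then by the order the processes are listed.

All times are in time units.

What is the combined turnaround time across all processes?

Schedule: | P0 0-1 | P1 1-2 | P3 2-11 | P2 11-19 | P0 19-30 |
Completion: P0=30  P1=2  P2=19  P3=11
Turnaround = completion − arrival: P0=30, P1=1, P2=15, P3=9
Total turnaround = 30 + 1 + 15 + 9 = 55

55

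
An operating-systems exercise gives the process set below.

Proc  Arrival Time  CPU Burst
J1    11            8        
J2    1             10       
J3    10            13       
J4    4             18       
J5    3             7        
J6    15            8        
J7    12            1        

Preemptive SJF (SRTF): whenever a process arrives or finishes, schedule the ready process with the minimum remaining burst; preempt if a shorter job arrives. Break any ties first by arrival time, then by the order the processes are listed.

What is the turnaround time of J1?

Timeline: | idle 0-1 | J2 1-3 | J5 3-10 | J2 10-12 | J7 12-13 | J2 13-19 | J1 19-27 | J6 27-35 | J3 35-48 | J4 48-66 |
Completion: J1=27  J2=19  J3=48  J4=66  J5=10  J6=35  J7=13
Turnaround(J1) = completion − arrival = 27 − 11 = 16

16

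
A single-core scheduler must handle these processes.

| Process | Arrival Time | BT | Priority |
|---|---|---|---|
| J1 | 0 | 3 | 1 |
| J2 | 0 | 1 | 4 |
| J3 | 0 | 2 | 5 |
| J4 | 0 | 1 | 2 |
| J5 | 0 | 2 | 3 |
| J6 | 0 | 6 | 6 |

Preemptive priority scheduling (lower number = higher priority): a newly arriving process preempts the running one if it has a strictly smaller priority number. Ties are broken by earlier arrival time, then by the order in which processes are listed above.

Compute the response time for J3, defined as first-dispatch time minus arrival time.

Gantt: | J1 0-3 | J4 3-4 | J5 4-6 | J2 6-7 | J3 7-9 | J6 9-15 |
Completion: J1=3  J2=7  J3=9  J4=4  J5=6  J6=15
Response(J3) = first start − arrival = 7 − 0 = 7

7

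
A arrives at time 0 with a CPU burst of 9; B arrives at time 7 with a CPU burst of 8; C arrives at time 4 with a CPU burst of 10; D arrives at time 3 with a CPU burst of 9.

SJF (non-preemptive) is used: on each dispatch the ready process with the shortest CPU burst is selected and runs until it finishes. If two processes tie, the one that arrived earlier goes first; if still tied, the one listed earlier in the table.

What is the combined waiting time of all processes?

Gantt: | A 0-9 | B 9-17 | D 17-26 | C 26-36 |
Completion: A=9  B=17  C=36  D=26
Turnaround (C−A): A=9  B=10  C=32  D=23
Waiting = turnaround − burst: A=0, B=2, C=22, D=14
Total waiting = 0 + 2 + 22 + 14 = 38

38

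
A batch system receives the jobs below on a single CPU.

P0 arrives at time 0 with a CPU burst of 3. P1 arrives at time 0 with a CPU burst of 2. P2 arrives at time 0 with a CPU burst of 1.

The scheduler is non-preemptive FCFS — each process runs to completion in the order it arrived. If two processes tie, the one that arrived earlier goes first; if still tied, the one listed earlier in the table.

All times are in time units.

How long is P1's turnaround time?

Gantt: | P0 0-3 | P1 3-5 | P2 5-6 |
Completion: P0=3  P1=5  P2=6
Turnaround(P1) = completion − arrival = 5 − 0 = 5

5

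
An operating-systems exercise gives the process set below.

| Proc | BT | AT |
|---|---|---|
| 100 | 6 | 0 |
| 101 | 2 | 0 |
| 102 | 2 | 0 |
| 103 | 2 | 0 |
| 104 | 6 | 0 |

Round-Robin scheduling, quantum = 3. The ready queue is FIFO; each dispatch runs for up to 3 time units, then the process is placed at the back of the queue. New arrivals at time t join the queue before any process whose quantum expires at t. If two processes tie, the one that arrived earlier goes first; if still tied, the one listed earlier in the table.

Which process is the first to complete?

101

Timeline: | 100 0-3 | 101 3-5 | 102 5-7 | 103 7-9 | 104 9-12 | 100 12-15 | 104 15-18 |
Completion: 100=15  101=5  102=7  103=9  104=18
Turnaround (C−A): 100=15  101=5  102=7  103=9  104=18
Finish order: 101 → 102 → 103 → 100 → 104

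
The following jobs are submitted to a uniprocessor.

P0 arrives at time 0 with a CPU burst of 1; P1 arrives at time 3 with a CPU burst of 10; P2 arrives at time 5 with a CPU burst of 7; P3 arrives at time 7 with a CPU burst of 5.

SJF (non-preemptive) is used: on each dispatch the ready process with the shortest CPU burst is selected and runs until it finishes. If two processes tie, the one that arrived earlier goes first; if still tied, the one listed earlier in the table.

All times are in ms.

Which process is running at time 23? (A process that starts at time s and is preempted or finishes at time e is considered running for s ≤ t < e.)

P2

Gantt: | P0 0-1 | idle 1-3 | P1 3-13 | P3 13-18 | P2 18-25 |
Completion: P0=1  P1=13  P2=25  P3=18
Turnaround (C−A): P0=1  P1=10  P2=20  P3=11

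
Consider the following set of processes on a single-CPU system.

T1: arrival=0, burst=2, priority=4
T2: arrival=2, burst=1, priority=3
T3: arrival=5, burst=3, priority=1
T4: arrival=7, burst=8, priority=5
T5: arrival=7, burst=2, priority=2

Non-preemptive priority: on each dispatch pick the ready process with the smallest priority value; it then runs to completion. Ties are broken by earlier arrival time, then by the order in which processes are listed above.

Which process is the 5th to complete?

Gantt: | T1 0-2 | T2 2-3 | idle 3-5 | T3 5-8 | T5 8-10 | T4 10-18 |
Completion: T1=2  T2=3  T3=8  T4=18  T5=10
Turnaround (C−A): T1=2  T2=1  T3=3  T4=11  T5=3
Finish order: T1 → T2 → T3 → T5 → T4

T4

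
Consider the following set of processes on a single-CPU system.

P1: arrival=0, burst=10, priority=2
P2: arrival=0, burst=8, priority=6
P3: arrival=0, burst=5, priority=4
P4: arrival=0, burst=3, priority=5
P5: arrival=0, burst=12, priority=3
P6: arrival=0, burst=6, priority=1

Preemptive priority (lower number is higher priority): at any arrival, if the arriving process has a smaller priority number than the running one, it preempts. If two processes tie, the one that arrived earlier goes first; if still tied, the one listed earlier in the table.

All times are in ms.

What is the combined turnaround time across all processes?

Gantt: | P6 0-6 | P1 6-16 | P5 16-28 | P3 28-33 | P4 33-36 | P2 36-44 |
Completion: P1=16  P2=44  P3=33  P4=36  P5=28  P6=6
Turnaround (C−A): P1=16  P2=44  P3=33  P4=36  P5=28  P6=6
Turnaround = completion − arrival: P1=16, P2=44, P3=33, P4=36, P5=28, P6=6
Total turnaround = 16 + 44 + 33 + 36 + 28 + 6 = 163

163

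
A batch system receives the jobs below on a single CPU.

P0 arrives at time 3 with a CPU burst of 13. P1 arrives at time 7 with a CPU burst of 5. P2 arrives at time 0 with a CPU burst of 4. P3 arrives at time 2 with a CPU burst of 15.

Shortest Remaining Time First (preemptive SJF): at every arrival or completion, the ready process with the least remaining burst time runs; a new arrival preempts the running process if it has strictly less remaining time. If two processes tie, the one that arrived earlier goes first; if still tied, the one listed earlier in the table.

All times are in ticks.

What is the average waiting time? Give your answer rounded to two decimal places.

Gantt: | P2 0-4 | P0 4-7 | P1 7-12 | P0 12-22 | P3 22-37 |
Completion: P0=22  P1=12  P2=4  P3=37
Waiting times: P0=6, P1=0, P2=0, P3=20
Average waiting = (6+0+0+20) / 4 = 26/4 = 6.50

6.50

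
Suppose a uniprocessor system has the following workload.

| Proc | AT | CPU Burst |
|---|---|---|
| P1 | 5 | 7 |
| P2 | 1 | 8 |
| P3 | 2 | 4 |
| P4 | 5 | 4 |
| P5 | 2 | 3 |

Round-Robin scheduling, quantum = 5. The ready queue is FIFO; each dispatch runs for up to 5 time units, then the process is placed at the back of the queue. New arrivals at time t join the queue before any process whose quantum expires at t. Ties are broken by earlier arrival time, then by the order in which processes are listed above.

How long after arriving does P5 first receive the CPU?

8

Timeline: | idle 0-1 | P2 1-6 | P3 6-10 | P5 10-13 | P1 13-18 | P4 18-22 | P2 22-25 | P1 25-27 |
Completion: P1=27  P2=25  P3=10  P4=22  P5=13
Turnaround (C−A): P1=22  P2=24  P3=8  P4=17  P5=11
Response(P5) = first start − arrival = 10 − 2 = 8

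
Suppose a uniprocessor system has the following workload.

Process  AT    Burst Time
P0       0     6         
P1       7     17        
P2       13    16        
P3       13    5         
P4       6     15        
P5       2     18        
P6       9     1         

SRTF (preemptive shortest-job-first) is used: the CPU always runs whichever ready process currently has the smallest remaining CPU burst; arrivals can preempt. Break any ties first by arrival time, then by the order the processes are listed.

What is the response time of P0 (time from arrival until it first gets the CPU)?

0

Timeline: | P0 0-6 | P4 6-9 | P6 9-10 | P4 10-13 | P3 13-18 | P4 18-27 | P2 27-43 | P1 43-60 | P5 60-78 |
Completion: P0=6  P1=60  P2=43  P3=18  P4=27  P5=78  P6=10
Turnaround (C−A): P0=6  P1=53  P2=30  P3=5  P4=21  P5=76  P6=1
Response(P0) = first start − arrival = 0 − 0 = 0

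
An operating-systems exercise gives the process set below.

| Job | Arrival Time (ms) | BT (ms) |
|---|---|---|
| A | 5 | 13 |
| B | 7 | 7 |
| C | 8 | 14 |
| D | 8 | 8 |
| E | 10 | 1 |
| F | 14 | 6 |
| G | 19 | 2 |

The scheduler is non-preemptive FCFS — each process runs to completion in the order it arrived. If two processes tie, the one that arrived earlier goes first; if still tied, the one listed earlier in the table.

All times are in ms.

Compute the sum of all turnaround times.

Gantt: | idle 0-5 | A 5-18 | B 18-25 | C 25-39 | D 39-47 | E 47-48 | F 48-54 | G 54-56 |
Completion: A=18  B=25  C=39  D=47  E=48  F=54  G=56
Turnaround = completion − arrival: A=13, B=18, C=31, D=39, E=38, F=40, G=37
Total turnaround = 13 + 18 + 31 + 39 + 38 + 40 + 37 = 216

216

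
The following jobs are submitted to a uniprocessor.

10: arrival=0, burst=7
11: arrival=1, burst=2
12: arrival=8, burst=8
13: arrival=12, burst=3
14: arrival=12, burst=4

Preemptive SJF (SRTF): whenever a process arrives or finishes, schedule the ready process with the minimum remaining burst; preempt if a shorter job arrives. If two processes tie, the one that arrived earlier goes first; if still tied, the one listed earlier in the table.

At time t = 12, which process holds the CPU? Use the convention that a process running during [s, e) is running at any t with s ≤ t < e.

13

Schedule: | 10 0-1 | 11 1-3 | 10 3-9 | 12 9-12 | 13 12-15 | 14 15-19 | 12 19-24 |
Completion: 10=9  11=3  12=24  13=15  14=19
Turnaround (C−A): 10=9  11=2  12=16  13=3  14=7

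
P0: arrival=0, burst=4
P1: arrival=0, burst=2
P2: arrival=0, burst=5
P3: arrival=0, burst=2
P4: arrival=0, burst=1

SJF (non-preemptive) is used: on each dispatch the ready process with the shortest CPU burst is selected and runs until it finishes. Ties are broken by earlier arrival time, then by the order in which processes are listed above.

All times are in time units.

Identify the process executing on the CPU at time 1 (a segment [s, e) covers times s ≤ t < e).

Gantt: | P4 0-1 | P1 1-3 | P3 3-5 | P0 5-9 | P2 9-14 |
Completion: P0=9  P1=3  P2=14  P3=5  P4=1

P1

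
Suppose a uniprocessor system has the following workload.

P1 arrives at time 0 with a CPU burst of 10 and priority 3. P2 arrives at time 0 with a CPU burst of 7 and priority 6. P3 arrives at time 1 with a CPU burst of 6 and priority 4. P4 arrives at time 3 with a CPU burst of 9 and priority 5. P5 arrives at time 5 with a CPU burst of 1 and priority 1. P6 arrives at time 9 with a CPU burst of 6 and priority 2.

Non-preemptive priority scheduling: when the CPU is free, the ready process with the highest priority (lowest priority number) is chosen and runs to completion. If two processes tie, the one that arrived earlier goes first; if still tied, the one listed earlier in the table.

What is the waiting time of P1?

Gantt: | P1 0-10 | P5 10-11 | P6 11-17 | P3 17-23 | P4 23-32 | P2 32-39 |
Completion: P1=10  P2=39  P3=23  P4=32  P5=11  P6=17
Waiting(P1) = turnaround − burst = 10 − 10 = 0

0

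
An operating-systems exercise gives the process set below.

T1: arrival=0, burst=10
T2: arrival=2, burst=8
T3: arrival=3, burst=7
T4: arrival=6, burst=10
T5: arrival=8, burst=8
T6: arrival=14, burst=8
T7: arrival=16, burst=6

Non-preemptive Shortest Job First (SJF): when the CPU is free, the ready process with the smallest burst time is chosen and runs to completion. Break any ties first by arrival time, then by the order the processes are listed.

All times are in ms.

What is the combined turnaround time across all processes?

Timeline: | T1 0-10 | T3 10-17 | T7 17-23 | T2 23-31 | T5 31-39 | T6 39-47 | T4 47-57 |
Completion: T1=10  T2=31  T3=17  T4=57  T5=39  T6=47  T7=23
Turnaround = completion − arrival: T1=10, T2=29, T3=14, T4=51, T5=31, T6=33, T7=7
Total turnaround = 10 + 29 + 14 + 51 + 31 + 33 + 7 = 175

175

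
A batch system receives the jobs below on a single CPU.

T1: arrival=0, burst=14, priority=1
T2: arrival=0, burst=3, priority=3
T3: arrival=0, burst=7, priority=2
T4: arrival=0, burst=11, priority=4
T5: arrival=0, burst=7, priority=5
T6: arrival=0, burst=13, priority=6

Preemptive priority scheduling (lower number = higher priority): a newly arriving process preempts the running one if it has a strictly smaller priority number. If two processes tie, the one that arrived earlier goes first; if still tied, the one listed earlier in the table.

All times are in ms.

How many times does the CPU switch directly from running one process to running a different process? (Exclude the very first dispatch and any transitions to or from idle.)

Gantt: | T1 0-14 | T3 14-21 | T2 21-24 | T4 24-35 | T5 35-42 | T6 42-55 |
Completion: T1=14  T2=24  T3=21  T4=35  T5=42  T6=55

5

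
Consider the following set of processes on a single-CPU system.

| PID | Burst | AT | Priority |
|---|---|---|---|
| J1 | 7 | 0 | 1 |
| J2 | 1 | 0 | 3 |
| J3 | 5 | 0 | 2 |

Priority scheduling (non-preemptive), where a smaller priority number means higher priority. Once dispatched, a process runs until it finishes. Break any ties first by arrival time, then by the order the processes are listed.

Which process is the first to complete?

Schedule: | J1 0-7 | J3 7-12 | J2 12-13 |
Completion: J1=7  J2=13  J3=12
Finish order: J1 → J3 → J2

J1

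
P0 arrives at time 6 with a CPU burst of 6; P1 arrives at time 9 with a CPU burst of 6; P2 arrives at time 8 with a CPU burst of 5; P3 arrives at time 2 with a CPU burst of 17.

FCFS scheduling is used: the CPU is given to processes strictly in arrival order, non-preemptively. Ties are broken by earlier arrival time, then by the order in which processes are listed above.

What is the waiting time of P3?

0

Gantt: | idle 0-2 | P3 2-19 | P0 19-25 | P2 25-30 | P1 30-36 |
Completion: P0=25  P1=36  P2=30  P3=19
Waiting(P3) = turnaround − burst = 17 − 17 = 0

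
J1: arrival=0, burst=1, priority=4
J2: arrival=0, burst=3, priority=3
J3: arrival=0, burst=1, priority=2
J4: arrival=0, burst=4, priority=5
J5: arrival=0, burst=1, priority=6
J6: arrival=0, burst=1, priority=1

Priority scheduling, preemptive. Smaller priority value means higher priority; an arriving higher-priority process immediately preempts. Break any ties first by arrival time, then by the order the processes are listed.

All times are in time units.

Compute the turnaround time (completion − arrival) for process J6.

1

Gantt: | J6 0-1 | J3 1-2 | J2 2-5 | J1 5-6 | J4 6-10 | J5 10-11 |
Completion: J1=6  J2=5  J3=2  J4=10  J5=11  J6=1
Turnaround (C−A): J1=6  J2=5  J3=2  J4=10  J5=11  J6=1
Turnaround(J6) = completion − arrival = 1 − 0 = 1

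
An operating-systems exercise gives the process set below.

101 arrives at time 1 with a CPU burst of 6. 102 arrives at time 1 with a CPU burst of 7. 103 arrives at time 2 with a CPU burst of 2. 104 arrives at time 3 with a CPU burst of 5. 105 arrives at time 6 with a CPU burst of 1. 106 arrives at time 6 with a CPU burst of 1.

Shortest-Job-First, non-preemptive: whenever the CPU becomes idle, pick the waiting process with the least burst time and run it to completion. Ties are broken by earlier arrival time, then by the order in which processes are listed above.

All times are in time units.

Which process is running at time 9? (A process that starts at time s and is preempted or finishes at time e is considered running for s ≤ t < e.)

103

Schedule: | idle 0-1 | 101 1-7 | 105 7-8 | 106 8-9 | 103 9-11 | 104 11-16 | 102 16-23 |
Completion: 101=7  102=23  103=11  104=16  105=8  106=9
Turnaround (C−A): 101=6  102=22  103=9  104=13  105=2  106=3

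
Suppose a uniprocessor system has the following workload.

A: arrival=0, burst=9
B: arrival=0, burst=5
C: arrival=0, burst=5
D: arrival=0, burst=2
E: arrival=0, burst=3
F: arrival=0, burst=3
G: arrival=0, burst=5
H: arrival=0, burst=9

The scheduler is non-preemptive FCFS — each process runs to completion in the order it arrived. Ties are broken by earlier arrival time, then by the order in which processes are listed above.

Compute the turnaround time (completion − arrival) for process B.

14

Gantt: | A 0-9 | B 9-14 | C 14-19 | D 19-21 | E 21-24 | F 24-27 | G 27-32 | H 32-41 |
Completion: A=9  B=14  C=19  D=21  E=24  F=27  G=32  H=41
Turnaround(B) = completion − arrival = 14 − 0 = 14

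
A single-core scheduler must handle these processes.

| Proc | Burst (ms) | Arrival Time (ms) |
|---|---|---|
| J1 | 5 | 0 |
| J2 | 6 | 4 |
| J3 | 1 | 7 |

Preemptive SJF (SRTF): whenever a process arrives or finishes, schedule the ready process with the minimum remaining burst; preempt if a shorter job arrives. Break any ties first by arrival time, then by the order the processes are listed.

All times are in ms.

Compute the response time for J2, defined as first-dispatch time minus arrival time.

Schedule: | J1 0-5 | J2 5-7 | J3 7-8 | J2 8-12 |
Completion: J1=5  J2=12  J3=8
Response(J2) = first start − arrival = 5 − 4 = 1

1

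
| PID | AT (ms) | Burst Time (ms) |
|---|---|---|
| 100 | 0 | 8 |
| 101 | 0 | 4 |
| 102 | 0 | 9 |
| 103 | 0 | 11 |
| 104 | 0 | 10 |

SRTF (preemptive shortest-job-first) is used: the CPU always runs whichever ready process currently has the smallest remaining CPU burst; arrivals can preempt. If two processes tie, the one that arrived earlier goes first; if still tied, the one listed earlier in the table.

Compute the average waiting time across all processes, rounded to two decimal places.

13.60

Gantt: | 101 0-4 | 100 4-12 | 102 12-21 | 104 21-31 | 103 31-42 |
Completion: 100=12  101=4  102=21  103=42  104=31
Waiting times: 100=4, 101=0, 102=12, 103=31, 104=21
Average waiting = (4+0+12+31+21) / 5 = 68/5 = 13.60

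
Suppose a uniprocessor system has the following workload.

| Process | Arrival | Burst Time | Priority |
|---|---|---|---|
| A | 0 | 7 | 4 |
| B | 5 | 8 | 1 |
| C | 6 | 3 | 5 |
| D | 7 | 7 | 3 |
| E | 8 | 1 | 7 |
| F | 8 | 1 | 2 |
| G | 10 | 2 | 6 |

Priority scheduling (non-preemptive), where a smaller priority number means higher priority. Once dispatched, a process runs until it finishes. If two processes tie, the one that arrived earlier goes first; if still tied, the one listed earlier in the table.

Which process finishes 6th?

Timeline: | A 0-7 | B 7-15 | F 15-16 | D 16-23 | C 23-26 | G 26-28 | E 28-29 |
Completion: A=7  B=15  C=26  D=23  E=29  F=16  G=28
Finish order: A → B → F → D → C → G → E

G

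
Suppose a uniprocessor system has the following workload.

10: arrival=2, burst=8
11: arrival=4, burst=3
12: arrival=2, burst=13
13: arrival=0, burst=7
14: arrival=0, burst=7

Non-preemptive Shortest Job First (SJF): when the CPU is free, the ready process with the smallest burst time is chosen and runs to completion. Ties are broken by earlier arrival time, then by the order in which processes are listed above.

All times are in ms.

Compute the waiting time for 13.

Timeline: | 13 0-7 | 11 7-10 | 14 10-17 | 10 17-25 | 12 25-38 |
Completion: 10=25  11=10  12=38  13=7  14=17
Waiting(13) = turnaround − burst = 7 − 7 = 0

0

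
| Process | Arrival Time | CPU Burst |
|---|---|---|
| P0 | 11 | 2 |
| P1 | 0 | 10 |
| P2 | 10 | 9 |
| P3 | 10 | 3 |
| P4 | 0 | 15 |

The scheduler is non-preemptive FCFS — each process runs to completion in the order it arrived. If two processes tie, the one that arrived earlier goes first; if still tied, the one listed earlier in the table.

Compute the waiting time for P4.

Schedule: | P1 0-10 | P4 10-25 | P2 25-34 | P3 34-37 | P0 37-39 |
Completion: P0=39  P1=10  P2=34  P3=37  P4=25
Waiting(P4) = turnaround − burst = 25 − 15 = 10

10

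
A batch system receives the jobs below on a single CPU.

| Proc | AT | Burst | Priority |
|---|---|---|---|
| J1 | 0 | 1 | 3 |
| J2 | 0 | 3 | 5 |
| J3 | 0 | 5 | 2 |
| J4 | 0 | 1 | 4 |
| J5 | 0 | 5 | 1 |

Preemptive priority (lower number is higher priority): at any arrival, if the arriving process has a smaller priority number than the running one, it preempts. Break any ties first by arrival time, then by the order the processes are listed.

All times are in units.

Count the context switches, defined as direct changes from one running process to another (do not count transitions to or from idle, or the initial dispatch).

Gantt: | J5 0-5 | J3 5-10 | J1 10-11 | J4 11-12 | J2 12-15 |
Completion: J1=11  J2=15  J3=10  J4=12  J5=5
Turnaround (C−A): J1=11  J2=15  J3=10  J4=12  J5=5

4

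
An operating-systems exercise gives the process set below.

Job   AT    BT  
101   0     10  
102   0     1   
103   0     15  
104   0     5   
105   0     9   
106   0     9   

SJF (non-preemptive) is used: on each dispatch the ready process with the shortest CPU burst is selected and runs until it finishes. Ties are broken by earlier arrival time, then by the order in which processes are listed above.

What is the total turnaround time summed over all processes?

129

Gantt: | 102 0-1 | 104 1-6 | 105 6-15 | 106 15-24 | 101 24-34 | 103 34-49 |
Completion: 101=34  102=1  103=49  104=6  105=15  106=24
Turnaround (C−A): 101=34  102=1  103=49  104=6  105=15  106=24
Turnaround = completion − arrival: 101=34, 102=1, 103=49, 104=6, 105=15, 106=24
Total turnaround = 34 + 1 + 49 + 6 + 15 + 24 = 129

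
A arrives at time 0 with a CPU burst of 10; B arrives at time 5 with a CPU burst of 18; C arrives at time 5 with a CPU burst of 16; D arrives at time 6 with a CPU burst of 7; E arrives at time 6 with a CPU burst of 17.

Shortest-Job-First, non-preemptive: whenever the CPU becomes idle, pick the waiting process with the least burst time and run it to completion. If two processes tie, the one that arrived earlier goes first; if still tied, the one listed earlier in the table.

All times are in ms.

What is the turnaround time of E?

Schedule: | A 0-10 | D 10-17 | C 17-33 | E 33-50 | B 50-68 |
Completion: A=10  B=68  C=33  D=17  E=50
Turnaround (C−A): A=10  B=63  C=28  D=11  E=44
Turnaround(E) = completion − arrival = 50 − 6 = 44

44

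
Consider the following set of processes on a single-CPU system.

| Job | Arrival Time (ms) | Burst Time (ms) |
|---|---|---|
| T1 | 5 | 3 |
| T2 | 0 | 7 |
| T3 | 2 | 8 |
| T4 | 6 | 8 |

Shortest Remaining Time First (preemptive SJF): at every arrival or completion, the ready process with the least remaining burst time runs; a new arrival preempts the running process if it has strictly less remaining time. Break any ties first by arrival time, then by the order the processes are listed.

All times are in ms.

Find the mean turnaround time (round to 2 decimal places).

Timeline: | T2 0-7 | T1 7-10 | T3 10-18 | T4 18-26 |
Completion: T1=10  T2=7  T3=18  T4=26
Turnaround times: T1=5, T2=7, T3=16, T4=20
Average turnaround = (5+7+16+20) / 4 = 48/4 = 12.00

12.00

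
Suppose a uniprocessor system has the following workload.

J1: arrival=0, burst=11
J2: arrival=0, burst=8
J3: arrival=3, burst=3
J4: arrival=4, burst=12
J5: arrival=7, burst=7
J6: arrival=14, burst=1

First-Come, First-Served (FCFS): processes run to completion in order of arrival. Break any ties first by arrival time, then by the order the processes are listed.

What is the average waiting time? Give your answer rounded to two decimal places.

Timeline: | J1 0-11 | J2 11-19 | J3 19-22 | J4 22-34 | J5 34-41 | J6 41-42 |
Completion: J1=11  J2=19  J3=22  J4=34  J5=41  J6=42
Turnaround (C−A): J1=11  J2=19  J3=19  J4=30  J5=34  J6=28
Waiting times: J1=0, J2=11, J3=16, J4=18, J5=27, J6=27
Average waiting = (0+11+16+18+27+27) / 6 = 99/6 = 16.50

16.50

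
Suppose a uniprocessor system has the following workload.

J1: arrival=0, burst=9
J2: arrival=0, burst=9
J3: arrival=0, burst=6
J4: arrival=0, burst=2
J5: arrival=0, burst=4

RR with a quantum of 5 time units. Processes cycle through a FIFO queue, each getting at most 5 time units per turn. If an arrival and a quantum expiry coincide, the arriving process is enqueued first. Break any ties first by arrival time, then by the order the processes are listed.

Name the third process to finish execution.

J1

Schedule: | J1 0-5 | J2 5-10 | J3 10-15 | J4 15-17 | J5 17-21 | J1 21-25 | J2 25-29 | J3 29-30 |
Completion: J1=25  J2=29  J3=30  J4=17  J5=21
Turnaround (C−A): J1=25  J2=29  J3=30  J4=17  J5=21
Finish order: J4 → J5 → J1 → J2 → J3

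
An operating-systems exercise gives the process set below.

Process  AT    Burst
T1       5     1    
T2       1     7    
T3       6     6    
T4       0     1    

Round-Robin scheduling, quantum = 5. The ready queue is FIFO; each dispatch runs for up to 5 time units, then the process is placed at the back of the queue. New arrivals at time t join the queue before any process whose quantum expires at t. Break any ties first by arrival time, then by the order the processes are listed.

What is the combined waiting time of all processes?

Gantt: | T4 0-1 | T2 1-6 | T1 6-7 | T3 7-12 | T2 12-14 | T3 14-15 |
Completion: T1=7  T2=14  T3=15  T4=1
Turnaround (C−A): T1=2  T2=13  T3=9  T4=1
Waiting = turnaround − burst: T1=1, T2=6, T3=3, T4=0
Total waiting = 1 + 6 + 3 + 0 = 10

10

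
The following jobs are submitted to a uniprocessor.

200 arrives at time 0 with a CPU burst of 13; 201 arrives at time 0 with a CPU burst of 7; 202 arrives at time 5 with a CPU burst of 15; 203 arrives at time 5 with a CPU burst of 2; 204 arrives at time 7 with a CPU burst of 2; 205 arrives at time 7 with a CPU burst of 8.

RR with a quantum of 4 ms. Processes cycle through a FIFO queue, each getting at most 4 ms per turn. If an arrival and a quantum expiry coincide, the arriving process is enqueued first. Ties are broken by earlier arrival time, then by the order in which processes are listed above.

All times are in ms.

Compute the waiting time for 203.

Timeline: | 200 0-4 | 201 4-8 | 200 8-12 | 202 12-16 | 203 16-18 | 204 18-20 | 205 20-24 | 201 24-27 | 200 27-31 | 202 31-35 | 205 35-39 | 200 39-40 | 202 40-47 |
Completion: 200=40  201=27  202=47  203=18  204=20  205=39
Turnaround (C−A): 200=40  201=27  202=42  203=13  204=13  205=32
Waiting(203) = turnaround − burst = 13 − 2 = 11

11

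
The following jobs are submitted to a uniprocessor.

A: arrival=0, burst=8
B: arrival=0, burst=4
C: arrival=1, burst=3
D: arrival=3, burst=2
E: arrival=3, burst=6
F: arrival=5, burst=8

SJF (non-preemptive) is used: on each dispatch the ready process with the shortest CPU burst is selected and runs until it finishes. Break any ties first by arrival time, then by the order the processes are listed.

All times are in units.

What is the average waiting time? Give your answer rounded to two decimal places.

7.50

Schedule: | B 0-4 | D 4-6 | C 6-9 | E 9-15 | A 15-23 | F 23-31 |
Completion: A=23  B=4  C=9  D=6  E=15  F=31
Turnaround (C−A): A=23  B=4  C=8  D=3  E=12  F=26
Waiting times: A=15, B=0, C=5, D=1, E=6, F=18
Average waiting = (15+0+5+1+6+18) / 6 = 45/6 = 7.50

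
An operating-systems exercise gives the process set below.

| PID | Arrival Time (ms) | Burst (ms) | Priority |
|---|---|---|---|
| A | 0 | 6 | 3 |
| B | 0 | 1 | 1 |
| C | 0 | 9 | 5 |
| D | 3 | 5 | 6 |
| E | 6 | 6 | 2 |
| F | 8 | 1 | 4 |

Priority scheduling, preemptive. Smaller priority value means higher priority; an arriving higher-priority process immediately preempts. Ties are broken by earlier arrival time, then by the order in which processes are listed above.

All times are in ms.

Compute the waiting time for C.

14

Gantt: | B 0-1 | A 1-6 | E 6-12 | A 12-13 | F 13-14 | C 14-23 | D 23-28 |
Completion: A=13  B=1  C=23  D=28  E=12  F=14
Waiting(C) = turnaround − burst = 23 − 9 = 14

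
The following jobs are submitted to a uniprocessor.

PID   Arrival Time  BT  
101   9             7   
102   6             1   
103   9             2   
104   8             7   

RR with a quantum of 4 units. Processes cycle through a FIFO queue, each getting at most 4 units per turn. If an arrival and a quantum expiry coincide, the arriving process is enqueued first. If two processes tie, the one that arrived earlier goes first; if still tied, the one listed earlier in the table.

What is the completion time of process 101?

24

Gantt: | idle 0-6 | 102 6-7 | idle 7-8 | 104 8-12 | 101 12-16 | 103 16-18 | 104 18-21 | 101 21-24 |
Completion: 101=24  102=7  103=18  104=21
Turnaround (C−A): 101=15  102=1  103=9  104=13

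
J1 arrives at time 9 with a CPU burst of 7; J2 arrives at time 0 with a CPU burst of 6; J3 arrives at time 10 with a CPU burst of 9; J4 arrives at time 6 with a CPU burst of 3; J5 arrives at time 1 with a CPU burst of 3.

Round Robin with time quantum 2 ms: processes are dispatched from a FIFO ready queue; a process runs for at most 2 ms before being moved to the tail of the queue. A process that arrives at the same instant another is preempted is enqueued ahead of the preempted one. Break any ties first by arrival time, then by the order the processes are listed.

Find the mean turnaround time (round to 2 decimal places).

Gantt: | J2 0-2 | J5 2-4 | J2 4-6 | J5 6-7 | J4 7-9 | J2 9-11 | J1 11-13 | J4 13-14 | J3 14-16 | J1 16-18 | J3 18-20 | J1 20-22 | J3 22-24 | J1 24-25 | J3 25-28 |
Completion: J1=25  J2=11  J3=28  J4=14  J5=7
Turnaround (C−A): J1=16  J2=11  J3=18  J4=8  J5=6
Turnaround times: J1=16, J2=11, J3=18, J4=8, J5=6
Average turnaround = (16+11+18+8+6) / 5 = 59/5 = 11.80

11.80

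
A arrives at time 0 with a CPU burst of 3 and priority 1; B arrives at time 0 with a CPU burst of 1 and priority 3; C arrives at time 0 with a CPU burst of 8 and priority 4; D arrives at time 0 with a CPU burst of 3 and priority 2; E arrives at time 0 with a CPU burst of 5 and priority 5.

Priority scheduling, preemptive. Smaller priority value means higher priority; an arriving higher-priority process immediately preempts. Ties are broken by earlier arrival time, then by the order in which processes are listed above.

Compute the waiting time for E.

Timeline: | A 0-3 | D 3-6 | B 6-7 | C 7-15 | E 15-20 |
Completion: A=3  B=7  C=15  D=6  E=20
Turnaround (C−A): A=3  B=7  C=15  D=6  E=20
Waiting(E) = turnaround − burst = 20 − 5 = 15

15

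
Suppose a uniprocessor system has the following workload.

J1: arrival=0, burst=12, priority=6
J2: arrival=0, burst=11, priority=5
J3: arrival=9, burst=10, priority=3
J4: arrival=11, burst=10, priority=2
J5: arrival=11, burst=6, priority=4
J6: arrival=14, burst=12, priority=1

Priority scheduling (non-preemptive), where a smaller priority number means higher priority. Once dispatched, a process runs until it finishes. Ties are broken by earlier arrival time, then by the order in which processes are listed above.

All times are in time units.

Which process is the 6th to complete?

Schedule: | J2 0-11 | J4 11-21 | J6 21-33 | J3 33-43 | J5 43-49 | J1 49-61 |
Completion: J1=61  J2=11  J3=43  J4=21  J5=49  J6=33
Finish order: J2 → J4 → J6 → J3 → J5 → J1

J1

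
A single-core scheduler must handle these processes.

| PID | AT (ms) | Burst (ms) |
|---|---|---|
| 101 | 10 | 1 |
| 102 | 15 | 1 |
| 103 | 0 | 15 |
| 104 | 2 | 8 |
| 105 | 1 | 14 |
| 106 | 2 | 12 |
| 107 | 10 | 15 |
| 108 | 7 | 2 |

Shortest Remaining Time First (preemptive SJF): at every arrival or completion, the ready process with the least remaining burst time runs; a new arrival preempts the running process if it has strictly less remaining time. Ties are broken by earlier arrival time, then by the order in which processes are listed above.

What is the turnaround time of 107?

Timeline: | 103 0-2 | 104 2-7 | 108 7-9 | 104 9-10 | 101 10-11 | 104 11-13 | 106 13-15 | 102 15-16 | 106 16-26 | 103 26-39 | 105 39-53 | 107 53-68 |
Completion: 101=11  102=16  103=39  104=13  105=53  106=26  107=68  108=9
Turnaround(107) = completion − arrival = 68 − 10 = 58

58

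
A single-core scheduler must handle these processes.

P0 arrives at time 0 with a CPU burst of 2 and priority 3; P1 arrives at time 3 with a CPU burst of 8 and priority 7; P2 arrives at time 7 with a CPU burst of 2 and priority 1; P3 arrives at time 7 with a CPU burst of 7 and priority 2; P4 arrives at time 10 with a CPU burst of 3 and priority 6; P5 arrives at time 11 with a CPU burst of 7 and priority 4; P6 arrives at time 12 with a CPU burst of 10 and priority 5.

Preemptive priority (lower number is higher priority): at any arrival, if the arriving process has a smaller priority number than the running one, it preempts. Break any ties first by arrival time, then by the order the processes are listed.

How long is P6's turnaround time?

Timeline: | P0 0-2 | idle 2-3 | P1 3-7 | P2 7-9 | P3 9-16 | P5 16-23 | P6 23-33 | P4 33-36 | P1 36-40 |
Completion: P0=2  P1=40  P2=9  P3=16  P4=36  P5=23  P6=33
Turnaround(P6) = completion − arrival = 33 − 12 = 21

21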